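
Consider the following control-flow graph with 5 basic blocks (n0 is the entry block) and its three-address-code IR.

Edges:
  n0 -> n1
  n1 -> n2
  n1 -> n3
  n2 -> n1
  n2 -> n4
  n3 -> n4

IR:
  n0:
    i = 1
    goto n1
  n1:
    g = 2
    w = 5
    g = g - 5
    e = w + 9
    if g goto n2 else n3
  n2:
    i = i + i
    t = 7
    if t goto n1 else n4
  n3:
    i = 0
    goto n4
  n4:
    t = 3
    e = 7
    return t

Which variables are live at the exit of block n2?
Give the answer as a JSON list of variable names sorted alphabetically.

def/use:
  n0: def={i} ue=∅
  n1: def={e,g,w} ue=∅
  n2: def={i,t} ue={i}
  n3: def={i} ue=∅
  n4: def={e,t} ue=∅

Live sets:
  n0: in=∅ out={i}
  n1: in={i} out={i}
  n2: in={i} out={i}
  n3: in=∅ out=∅
  n4: in=∅ out=∅

live-out(n2) = ["i"]

Answer: ["i"]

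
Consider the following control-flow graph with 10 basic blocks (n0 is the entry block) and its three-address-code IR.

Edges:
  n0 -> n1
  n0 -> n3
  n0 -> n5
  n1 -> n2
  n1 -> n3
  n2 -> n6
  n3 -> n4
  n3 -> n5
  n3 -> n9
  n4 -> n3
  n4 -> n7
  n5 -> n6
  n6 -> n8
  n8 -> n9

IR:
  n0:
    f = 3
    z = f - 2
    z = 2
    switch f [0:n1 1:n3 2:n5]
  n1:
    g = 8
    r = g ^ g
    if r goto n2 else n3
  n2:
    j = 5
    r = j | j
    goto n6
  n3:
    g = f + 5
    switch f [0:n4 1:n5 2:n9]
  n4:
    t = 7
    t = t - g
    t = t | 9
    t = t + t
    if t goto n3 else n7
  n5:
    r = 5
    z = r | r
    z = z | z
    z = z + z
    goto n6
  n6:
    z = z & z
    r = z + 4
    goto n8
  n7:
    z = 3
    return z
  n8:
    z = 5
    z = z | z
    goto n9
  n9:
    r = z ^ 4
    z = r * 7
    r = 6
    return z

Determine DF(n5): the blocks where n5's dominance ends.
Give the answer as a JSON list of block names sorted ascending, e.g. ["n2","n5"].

idom tree: n1←n0 n2←n1 n3←n0 n4←n3 n5←n0 n6←n0 n7←n4 n8←n6 n9←n0
Dom at joins:
  n3: preds {n0,n1,n4}: {n0} ∩ {n0,n1} ∩ {n0,n3,n4} = {n0}; idom=n0
  n5: preds {n0,n3}: {n0} ∩ {n0,n3} = {n0}; idom=n0
  n6: preds {n2,n5}: {n0,n1,n2} ∩ {n0,n5} = {n0}; idom=n0
  n9: preds {n3,n8}: {n0,n3} ∩ {n0,n6,n8} = {n0}; idom=n0

DF derivation:
  join n3 pred n0: · stop@n0
  join n3 pred n1: n1 stop@n0
  join n3 pred n4: n4→n3 stop@n0
  join n5 pred n0: · stop@n0
  join n5 pred n3: n3 stop@n0
  join n6 pred n2: n2→n1 stop@n0
  join n6 pred n5: n5 stop@n0
  join n9 pred n3: n3 stop@n0
  join n9 pred n8: n8→n6 stop@n0
  n0: DF=∅
  n1: DF={n3,n6}
  n2: DF={n6}
  n3: DF={n3,n5,n9}
  n4: DF={n3}
  n5: DF={n6}
  n6: DF={n9}
  n7: DF=∅
  n8: DF={n9}
  n9: DF=∅

DF(n5) = ["n6"]

Answer: ["n6"]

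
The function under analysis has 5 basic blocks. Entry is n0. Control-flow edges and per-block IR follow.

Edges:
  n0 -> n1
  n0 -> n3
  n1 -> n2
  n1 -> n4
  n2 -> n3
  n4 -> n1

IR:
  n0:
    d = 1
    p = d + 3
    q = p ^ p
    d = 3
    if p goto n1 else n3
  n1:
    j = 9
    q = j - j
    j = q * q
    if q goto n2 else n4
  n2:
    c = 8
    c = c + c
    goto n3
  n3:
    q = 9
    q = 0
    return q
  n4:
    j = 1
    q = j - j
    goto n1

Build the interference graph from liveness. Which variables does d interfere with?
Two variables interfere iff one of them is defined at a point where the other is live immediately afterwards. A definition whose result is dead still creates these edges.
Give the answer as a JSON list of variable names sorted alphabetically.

Answer: ["p"]

Working:
def/use:
  n0: def={d,p,q} ue=∅
  n1: def={j,q} ue=∅
  n2: def={c} ue=∅
  n3: def={q} ue=∅
  n4: def={j,q} ue=∅

Backward fixpoint:
  n0 li=∅ lo=∅
  n1 li=∅ lo=∅
  n2 li=∅ lo=∅
  n3 li=∅ lo=∅
  n4 li=∅ lo=∅

Conflict graph:
  c↔∅
  d↔{p}
  j↔{q}
  p↔{d,q}
  q↔{j,p}

N(d) = ["p"]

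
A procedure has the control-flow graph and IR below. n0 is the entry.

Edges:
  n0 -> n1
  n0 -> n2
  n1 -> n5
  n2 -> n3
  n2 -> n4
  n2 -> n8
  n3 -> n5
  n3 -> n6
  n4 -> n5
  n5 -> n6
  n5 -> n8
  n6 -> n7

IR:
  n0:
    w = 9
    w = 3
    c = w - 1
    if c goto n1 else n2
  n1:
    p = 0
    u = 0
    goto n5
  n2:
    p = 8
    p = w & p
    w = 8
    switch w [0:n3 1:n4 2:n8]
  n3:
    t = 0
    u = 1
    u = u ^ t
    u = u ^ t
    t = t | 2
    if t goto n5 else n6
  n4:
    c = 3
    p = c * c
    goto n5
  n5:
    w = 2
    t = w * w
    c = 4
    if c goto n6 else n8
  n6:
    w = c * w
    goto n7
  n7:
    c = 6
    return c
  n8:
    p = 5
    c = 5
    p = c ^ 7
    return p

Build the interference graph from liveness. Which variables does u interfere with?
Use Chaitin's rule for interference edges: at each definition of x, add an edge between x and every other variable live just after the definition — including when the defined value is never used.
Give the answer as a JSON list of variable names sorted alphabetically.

Answer: ["c", "t", "w"]

Derivation:
Per-block:
  n0: def={c,w} ue=∅
  n1: def={p,u} ue=∅
  n2: def={p,w} ue={w}
  n3: def={t,u} ue=∅
  n4: def={c,p} ue=∅
  n5: def={c,t,w} ue=∅
  n6: def={w} ue={c,w}
  n7: def={c} ue=∅
  n8: def={c,p} ue=∅

Backward fixpoint:
  live n0: ∅→{c,w}
  live n1: ∅→∅
  live n2: {c,w}→{c,w}
  live n3: {c,w}→{c,w}
  live n4: ∅→∅
  live n5: ∅→{c,w}
  live n6: {c,w}→∅
  live n7: ∅→∅
  live n8: ∅→∅

Conflict graph:
  c: {p,t,u,w}
  p: {c,w}
  t: {c,u,w}
  u: {c,t,w}
  w: {c,p,t,u}

N(u) = ["c", "t", "w"]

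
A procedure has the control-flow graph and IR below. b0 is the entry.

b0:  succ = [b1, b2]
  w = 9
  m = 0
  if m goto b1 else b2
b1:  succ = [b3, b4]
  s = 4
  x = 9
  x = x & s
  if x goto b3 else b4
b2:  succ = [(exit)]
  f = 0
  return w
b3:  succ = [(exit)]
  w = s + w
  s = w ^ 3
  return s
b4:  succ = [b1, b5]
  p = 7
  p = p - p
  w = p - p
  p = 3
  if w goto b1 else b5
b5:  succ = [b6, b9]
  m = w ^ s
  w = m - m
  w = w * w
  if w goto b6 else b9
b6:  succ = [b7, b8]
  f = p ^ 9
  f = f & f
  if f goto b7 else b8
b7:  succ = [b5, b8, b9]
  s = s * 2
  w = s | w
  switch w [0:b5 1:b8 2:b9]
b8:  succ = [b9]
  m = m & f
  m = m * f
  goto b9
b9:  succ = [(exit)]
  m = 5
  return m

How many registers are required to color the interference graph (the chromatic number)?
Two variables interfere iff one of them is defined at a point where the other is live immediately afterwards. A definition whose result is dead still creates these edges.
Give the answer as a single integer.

Per-block:
  b0: {m,w} / ∅
  b1: {s,x} / ∅
  b2: {f} / {w}
  b3: {s,w} / {s,w}
  b4: {p,w} / ∅
  b5: {m,w} / {s,w}
  b6: {f} / {p}
  b7: {s,w} / {s,w}
  b8: {m} / {f,m}
  b9: {m} / ∅

Backward fixpoint:
  b0: in=∅ out={w}
  b1: in={w} out={s,w}
  b2: in={w} out=∅
  b3: in={s,w} out=∅
  b4: in={s} out={p,s,w}
  b5: in={p,s,w} out={m,p,s,w}
  b6: in={m,p,s,w} out={f,m,p,s,w}
  b7: in={f,m,p,s,w} out={f,m,p,s,w}
  b8: in={f,m} out=∅
  b9: in=∅ out=∅

Conflict graph:
  f↔{m,p,s,w}
  m↔{f,p,s,w}
  p↔{f,m,s,w}
  s↔{f,m,p,w,x}
  w↔{f,m,p,s,x}
  x↔{s,w}

Registers:
  clique {f,m,p,s,w} ⇒ need ≥ 5
  assign f→r2 m→r3 p→r4 s→r0 w→r1 x→r2 — no edge inside a register ⇒ χ ≤ 5
  χ = 5

Answer: 5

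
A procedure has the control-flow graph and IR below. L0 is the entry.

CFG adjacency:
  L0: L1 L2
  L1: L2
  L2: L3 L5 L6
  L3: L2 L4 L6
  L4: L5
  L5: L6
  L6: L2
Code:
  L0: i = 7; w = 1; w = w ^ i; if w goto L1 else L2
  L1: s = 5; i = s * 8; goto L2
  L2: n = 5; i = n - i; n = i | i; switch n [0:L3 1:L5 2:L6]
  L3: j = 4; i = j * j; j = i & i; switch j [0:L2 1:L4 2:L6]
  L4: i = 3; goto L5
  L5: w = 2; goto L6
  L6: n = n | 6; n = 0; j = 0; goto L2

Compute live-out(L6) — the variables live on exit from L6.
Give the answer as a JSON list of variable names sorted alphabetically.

Answer: ["i"]

Working:
Per-block:
  L0: {i,w} / ∅
  L1: {i,s} / ∅
  L2: {i,n} / {i}
  L3: {i,j} / ∅
  L4: {i} / ∅
  L5: {w} / ∅
  L6: {j,n} / {n}

Live sets:
  L0 li=∅ lo={i}
  L1 li=∅ lo={i}
  L2 li={i} lo={i,n}
  L3 li={n} lo={i,n}
  L4 li={n} lo={i,n}
  L5 li={i,n} lo={i,n}
  L6 li={i,n} lo={i}

live-out(L6) = ["i"]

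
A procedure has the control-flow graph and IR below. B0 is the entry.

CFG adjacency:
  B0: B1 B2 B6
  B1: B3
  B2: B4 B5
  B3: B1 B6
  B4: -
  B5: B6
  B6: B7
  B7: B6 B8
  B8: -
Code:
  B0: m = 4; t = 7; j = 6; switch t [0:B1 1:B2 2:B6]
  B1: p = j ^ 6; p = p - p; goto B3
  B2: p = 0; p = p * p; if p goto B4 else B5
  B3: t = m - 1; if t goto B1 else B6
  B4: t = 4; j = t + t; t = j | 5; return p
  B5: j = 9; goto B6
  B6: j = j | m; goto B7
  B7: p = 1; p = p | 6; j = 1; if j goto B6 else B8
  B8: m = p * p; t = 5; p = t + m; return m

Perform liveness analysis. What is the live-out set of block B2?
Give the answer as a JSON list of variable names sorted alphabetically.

Answer: ["m", "p"]

Derivation:
Per-block:
  B0: {j,m,t} / ∅
  B1: {p} / {j}
  B2: {p} / ∅
  B3: {t} / {m}
  B4: {j,t} / {p}
  B5: {j} / ∅
  B6: {j} / {j,m}
  B7: {j,p} / ∅
  B8: {m,p,t} / {p}

Backward fixpoint:
  B0 li=∅ lo={j,m}
  B1 li={j,m} lo={j,m}
  B2 li={m} lo={m,p}
  B3 li={j,m} lo={j,m}
  B4 li={p} lo=∅
  B5 li={m} lo={j,m}
  B6 li={j,m} lo={m}
  B7 li={m} lo={j,m,p}
  B8 li={p} lo=∅

live-out(B2) = ["m", "p"]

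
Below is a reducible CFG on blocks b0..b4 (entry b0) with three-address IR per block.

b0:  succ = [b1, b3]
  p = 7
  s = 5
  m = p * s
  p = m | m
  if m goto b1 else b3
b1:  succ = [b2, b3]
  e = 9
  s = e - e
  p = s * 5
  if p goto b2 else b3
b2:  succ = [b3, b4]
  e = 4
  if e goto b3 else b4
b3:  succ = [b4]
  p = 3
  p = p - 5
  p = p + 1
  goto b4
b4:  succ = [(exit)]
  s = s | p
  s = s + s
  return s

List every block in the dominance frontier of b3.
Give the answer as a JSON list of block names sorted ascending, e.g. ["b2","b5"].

idom tree: b1←b0 b2←b1 b3←b0 b4←b0
Join-block Dom:
  b3: preds {b0,b1,b2}: {b0} ∩ {b0,b1} ∩ {b0,b1,b2} = {b0}; idom=b0
  b4: preds {b2,b3}: {b0,b1,b2} ∩ {b0,b3} = {b0}; idom=b0

DF walk-up:
  join b3 pred b0: · stop@b0
  join b3 pred b1: b1 stop@b0
  join b3 pred b2: b2→b1 stop@b0
  join b4 pred b2: b2→b1 stop@b0
  join b4 pred b3: b3 stop@b0
  b0 → ∅
  b1 → {b3,b4}
  b2 → {b3,b4}
  b3 → {b4}
  b4 → ∅

DF(b3) = ["b4"]

Answer: ["b4"]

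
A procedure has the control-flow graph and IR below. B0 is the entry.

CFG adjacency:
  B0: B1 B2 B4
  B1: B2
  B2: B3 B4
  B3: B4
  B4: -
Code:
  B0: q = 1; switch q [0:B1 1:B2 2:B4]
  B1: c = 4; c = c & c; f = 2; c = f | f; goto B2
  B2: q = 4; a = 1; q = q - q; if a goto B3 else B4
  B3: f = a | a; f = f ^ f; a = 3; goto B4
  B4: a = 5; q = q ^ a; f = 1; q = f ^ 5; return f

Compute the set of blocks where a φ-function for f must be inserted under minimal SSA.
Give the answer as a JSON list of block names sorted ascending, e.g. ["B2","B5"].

idom tree: B1←B0 B2←B0 B3←B2 B4←B0
Dom at joins:
  B2: preds {B0,B1}: {B0} ∩ {B0,B1} = {B0}; idom=B0
  B4: preds {B0,B2,B3}: {B0} ∩ {B0,B2} ∩ {B0,B2,B3} = {B0}; idom=B0

DF walk-up:
  B2←B0: walk · to B0
  B2←B1: walk B1 to B0
  B4←B0: walk · to B0
  B4←B2: walk B2 to B0
  B4←B3: walk B3→B2 to B0
  B0 → ∅
  B1 → {B2}
  B2 → {B4}
  B3 → {B4}
  B4 → ∅

φ for f: defs {B1,B3,B4}
  DF⁺ = {B2,B4}

Answer: ["B2", "B4"]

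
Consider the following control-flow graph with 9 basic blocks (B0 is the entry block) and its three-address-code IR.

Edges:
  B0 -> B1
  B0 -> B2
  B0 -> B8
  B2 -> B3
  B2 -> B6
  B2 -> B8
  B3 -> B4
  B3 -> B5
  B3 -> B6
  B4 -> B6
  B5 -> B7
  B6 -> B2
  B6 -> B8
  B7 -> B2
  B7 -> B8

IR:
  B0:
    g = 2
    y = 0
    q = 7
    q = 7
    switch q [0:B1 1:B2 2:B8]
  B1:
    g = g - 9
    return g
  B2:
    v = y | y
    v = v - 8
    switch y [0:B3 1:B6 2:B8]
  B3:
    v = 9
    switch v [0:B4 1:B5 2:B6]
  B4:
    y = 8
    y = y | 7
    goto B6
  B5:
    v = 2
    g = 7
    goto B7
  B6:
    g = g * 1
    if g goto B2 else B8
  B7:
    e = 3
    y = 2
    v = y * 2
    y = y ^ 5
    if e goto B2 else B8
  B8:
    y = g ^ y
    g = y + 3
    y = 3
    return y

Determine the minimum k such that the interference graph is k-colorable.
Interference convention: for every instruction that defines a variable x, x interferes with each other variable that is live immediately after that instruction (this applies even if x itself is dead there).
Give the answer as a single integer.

def/use:
  B0: {g,q,y} / ∅
  B1: {g} / {g}
  B2: {v} / {y}
  B3: {v} / ∅
  B4: {y} / ∅
  B5: {g,v} / ∅
  B6: {g} / {g}
  B7: {e,v,y} / ∅
  B8: {g,y} / {g,y}

Backward fixpoint:
  B0: in=∅ out={g,y}
  B1: in={g} out=∅
  B2: in={g,y} out={g,y}
  B3: in={g,y} out={g,y}
  B4: in={g} out={g,y}
  B5: in=∅ out={g}
  B6: in={g,y} out={g,y}
  B7: in={g} out={g,y}
  B8: in={g,y} out=∅

Interfere edges:
  e: {g,v,y}
  g: {e,q,v,y}
  q: {g,y}
  v: {e,g,y}
  y: {e,g,q,v}

Colouring:
  {e,g,v,y} pairwise interfere (4-clique) ⇒ χ ≥ 4
  4-colouring: r0={g}  r1={y}  r2={e,q}  r3={v}
  χ = 4

Answer: 4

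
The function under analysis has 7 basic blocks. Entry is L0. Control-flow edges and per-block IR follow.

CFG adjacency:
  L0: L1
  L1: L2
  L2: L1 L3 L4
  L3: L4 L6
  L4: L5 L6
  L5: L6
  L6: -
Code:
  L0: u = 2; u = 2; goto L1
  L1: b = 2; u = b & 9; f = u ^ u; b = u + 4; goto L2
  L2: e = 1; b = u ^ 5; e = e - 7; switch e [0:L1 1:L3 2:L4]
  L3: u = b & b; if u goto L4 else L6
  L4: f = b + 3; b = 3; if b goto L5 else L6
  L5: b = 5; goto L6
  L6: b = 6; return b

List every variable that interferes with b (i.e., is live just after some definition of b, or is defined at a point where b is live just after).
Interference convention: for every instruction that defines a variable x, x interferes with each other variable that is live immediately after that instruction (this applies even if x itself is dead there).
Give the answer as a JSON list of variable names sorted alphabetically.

Answer: ["e", "u"]

Derivation:
def/use:
  L0 def {u} use ∅
  L1 def {b,f,u} use ∅
  L2 def {b,e} use {u}
  L3 def {u} use {b}
  L4 def {b,f} use {b}
  L5 def {b} use ∅
  L6 def {b} use ∅

Backward fixpoint:
  L0: in=∅ out=∅
  L1: in=∅ out={u}
  L2: in={u} out={b}
  L3: in={b} out={b}
  L4: in={b} out=∅
  L5: in=∅ out=∅
  L6: in=∅ out=∅

Interference:
  b: {e,u}
  e: {b,u}
  f: {u}
  u: {b,e,f}

N(b) = ["e", "u"]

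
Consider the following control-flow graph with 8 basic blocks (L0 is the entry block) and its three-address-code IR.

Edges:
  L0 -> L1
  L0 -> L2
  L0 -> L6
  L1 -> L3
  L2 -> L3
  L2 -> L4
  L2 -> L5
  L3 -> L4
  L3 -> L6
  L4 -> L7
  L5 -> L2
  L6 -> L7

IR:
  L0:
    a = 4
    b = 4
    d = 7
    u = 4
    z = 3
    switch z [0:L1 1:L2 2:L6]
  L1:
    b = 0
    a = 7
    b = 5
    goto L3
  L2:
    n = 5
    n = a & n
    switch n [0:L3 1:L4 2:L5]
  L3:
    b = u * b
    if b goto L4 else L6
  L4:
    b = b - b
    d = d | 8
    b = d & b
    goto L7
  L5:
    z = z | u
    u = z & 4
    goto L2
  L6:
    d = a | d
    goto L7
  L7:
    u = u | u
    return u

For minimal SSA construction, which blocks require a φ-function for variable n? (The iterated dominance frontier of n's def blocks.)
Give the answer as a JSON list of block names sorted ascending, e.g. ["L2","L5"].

Answer: ["L2", "L3", "L4", "L6", "L7"]

Analysis:
idom tree: L1←L0 L2←L0 L3←L0 L4←L0 L5←L2 L6←L0 L7←L0
Dom at joins:
  L2: preds {L0,L5}: {L0} ∩ {L0,L2,L5} = {L0}; idom=L0
  L3: preds {L1,L2}: {L0,L1} ∩ {L0,L2} = {L0}; idom=L0
  L4: preds {L2,L3}: {L0,L2} ∩ {L0,L3} = {L0}; idom=L0
  L6: preds {L0,L3}: {L0} ∩ {L0,L3} = {L0}; idom=L0
  L7: preds {L4,L6}: {L0,L4} ∩ {L0,L6} = {L0}; idom=L0

Frontier:
  join L2 pred L0: · stop@L0
  join L2 pred L5: L5→L2 stop@L0
  join L3 pred L1: L1 stop@L0
  join L3 pred L2: L2 stop@L0
  join L4 pred L2: L2 stop@L0
  join L4 pred L3: L3 stop@L0
  join L6 pred L0: · stop@L0
  join L6 pred L3: L3 stop@L0
  join L7 pred L4: L4 stop@L0
  join L7 pred L6: L6 stop@L0
  DF(L0)=∅
  DF(L1)={L3}
  DF(L2)={L2,L3,L4}
  DF(L3)={L4,L6}
  DF(L4)={L7}
  DF(L5)={L2}
  DF(L6)={L7}
  DF(L7)=∅

φ for n: defs {L2}
  DF⁺ = {L2,L3,L4,L6,L7}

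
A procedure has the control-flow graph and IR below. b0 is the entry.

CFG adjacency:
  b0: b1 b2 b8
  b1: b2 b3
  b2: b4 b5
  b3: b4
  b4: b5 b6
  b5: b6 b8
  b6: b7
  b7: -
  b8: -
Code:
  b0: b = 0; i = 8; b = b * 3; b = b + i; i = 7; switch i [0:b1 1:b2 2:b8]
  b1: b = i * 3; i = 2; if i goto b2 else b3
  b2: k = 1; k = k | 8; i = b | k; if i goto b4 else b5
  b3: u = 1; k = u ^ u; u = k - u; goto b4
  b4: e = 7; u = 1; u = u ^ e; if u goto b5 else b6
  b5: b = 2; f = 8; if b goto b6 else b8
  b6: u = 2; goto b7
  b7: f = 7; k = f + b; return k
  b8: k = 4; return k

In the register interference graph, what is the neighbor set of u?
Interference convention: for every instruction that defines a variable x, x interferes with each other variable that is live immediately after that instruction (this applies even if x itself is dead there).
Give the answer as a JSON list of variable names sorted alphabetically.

def/use:
  b0: {b,i} / ∅
  b1: {b,i} / {i}
  b2: {i,k} / {b}
  b3: {k,u} / ∅
  b4: {e,u} / ∅
  b5: {b,f} / ∅
  b6: {u} / ∅
  b7: {f,k} / {b}
  b8: {k} / ∅

Backward fixpoint:
  b0 li=∅ lo={b,i}
  b1 li={i} lo={b}
  b2 li={b} lo={b}
  b3 li={b} lo={b}
  b4 li={b} lo={b}
  b5 li=∅ lo={b}
  b6 li={b} lo={b}
  b7 li={b} lo=∅
  b8 li=∅ lo=∅

Interfere edges:
  b: {e,f,i,k,u}
  e: {b,u}
  f: {b}
  i: {b}
  k: {b,u}
  u: {b,e,k}

N(u) = ["b", "e", "k"]

Answer: ["b", "e", "k"]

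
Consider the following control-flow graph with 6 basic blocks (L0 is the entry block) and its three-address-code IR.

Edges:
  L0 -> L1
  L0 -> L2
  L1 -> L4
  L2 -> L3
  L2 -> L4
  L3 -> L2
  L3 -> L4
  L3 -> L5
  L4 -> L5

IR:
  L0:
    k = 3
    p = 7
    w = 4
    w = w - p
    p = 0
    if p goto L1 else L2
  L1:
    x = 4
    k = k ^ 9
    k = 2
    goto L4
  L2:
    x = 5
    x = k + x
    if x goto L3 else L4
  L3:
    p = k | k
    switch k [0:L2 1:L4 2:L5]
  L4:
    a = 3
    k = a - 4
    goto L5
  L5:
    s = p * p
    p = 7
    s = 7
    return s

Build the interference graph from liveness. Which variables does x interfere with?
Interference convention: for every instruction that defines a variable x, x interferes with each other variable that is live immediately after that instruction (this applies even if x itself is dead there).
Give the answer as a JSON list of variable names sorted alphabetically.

Block summaries:
  L0: def={k,p,w} ue=∅
  L1: def={k,x} ue={k}
  L2: def={x} ue={k}
  L3: def={p} ue={k}
  L4: def={a,k} ue=∅
  L5: def={p,s} ue={p}

Liveness:
  L0: in=∅ out={k,p}
  L1: in={k,p} out={p}
  L2: in={k,p} out={k,p}
  L3: in={k} out={k,p}
  L4: in={p} out={p}
  L5: in={p} out=∅

Interfere edges:
  a↔{p}
  k↔{p,w,x}
  p↔{a,k,w,x}
  s↔∅
  w↔{k,p}
  x↔{k,p}

N(x) = ["k", "p"]

Answer: ["k", "p"]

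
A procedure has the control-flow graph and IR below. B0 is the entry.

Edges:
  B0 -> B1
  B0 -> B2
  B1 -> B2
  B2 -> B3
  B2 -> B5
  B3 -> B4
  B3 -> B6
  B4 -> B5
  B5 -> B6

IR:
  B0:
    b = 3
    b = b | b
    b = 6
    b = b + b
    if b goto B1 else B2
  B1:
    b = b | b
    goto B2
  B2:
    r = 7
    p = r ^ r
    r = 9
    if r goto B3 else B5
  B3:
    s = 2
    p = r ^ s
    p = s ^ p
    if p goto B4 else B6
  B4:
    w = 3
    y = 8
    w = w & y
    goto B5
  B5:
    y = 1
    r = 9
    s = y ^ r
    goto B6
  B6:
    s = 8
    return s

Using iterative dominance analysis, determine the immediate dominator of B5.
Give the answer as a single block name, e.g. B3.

Answer: B2

Analysis:
idom tree: B1←B0 B2←B0 B3←B2 B4←B3 B5←B2 B6←B2
Join-block Dom:
  B2: preds {B0,B1}: {B0} ∩ {B0,B1} = {B0}; idom=B0
  B5: preds {B2,B4}: {B0,B2} ∩ {B0,B2,B3,B4} = {B0,B2}; idom=B2
  B6: preds {B3,B5}: {B0,B2,B3} ∩ {B0,B2,B5} = {B0,B2}; idom=B2

idom(B5) = B2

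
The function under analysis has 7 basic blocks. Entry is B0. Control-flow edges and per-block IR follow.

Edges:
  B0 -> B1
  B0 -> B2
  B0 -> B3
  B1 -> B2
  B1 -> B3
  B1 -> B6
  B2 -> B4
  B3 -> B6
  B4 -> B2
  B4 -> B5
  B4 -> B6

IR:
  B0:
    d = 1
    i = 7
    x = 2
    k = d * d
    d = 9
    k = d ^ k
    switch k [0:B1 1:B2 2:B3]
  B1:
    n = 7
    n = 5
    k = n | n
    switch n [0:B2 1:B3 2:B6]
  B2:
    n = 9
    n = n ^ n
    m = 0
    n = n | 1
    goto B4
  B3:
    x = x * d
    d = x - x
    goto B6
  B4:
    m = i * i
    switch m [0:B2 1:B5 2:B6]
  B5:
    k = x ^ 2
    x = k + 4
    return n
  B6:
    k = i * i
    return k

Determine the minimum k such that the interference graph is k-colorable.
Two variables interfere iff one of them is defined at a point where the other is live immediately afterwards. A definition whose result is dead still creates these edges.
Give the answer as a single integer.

def/use:
  B0 def {d,i,k,x} use ∅
  B1 def {k,n} use ∅
  B2 def {m,n} use ∅
  B3 def {d,x} use {d,x}
  B4 def {m} use {i}
  B5 def {k,x} use {n,x}
  B6 def {k} use {i}

Liveness:
  B0 li=∅ lo={d,i,x}
  B1 li={d,i,x} lo={d,i,x}
  B2 li={i,x} lo={i,n,x}
  B3 li={d,i,x} lo={i}
  B4 li={i,n,x} lo={i,n,x}
  B5 li={n,x} lo=∅
  B6 li={i} lo=∅

Conflict graph:
  d — {i,k,n,x}
  i — {d,k,m,n,x}
  k — {d,i,n,x}
  m — {i,n,x}
  n — {d,i,k,m,x}
  x — {d,i,k,m,n}

Registers:
  clique {d,i,k,n,x} ⇒ need ≥ 5
  5-colouring: c0={i}  c1={n}  c2={x}  c3={d,m}  c4={k}
  χ = 5

Answer: 5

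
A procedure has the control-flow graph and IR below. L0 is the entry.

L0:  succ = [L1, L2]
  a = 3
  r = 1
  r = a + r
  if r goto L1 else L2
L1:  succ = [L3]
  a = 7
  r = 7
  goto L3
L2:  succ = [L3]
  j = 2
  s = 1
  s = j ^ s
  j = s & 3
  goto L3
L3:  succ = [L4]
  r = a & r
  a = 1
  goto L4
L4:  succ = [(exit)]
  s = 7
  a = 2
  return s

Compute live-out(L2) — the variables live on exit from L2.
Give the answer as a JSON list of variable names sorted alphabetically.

def/use:
  L0: def={a,r} ue=∅
  L1: def={a,r} ue=∅
  L2: def={j,s} ue=∅
  L3: def={a,r} ue={a,r}
  L4: def={a,s} ue=∅

Backward fixpoint:
  L0: in=∅ out={a,r}
  L1: in=∅ out={a,r}
  L2: in={a,r} out={a,r}
  L3: in={a,r} out=∅
  L4: in=∅ out=∅

live-out(L2) = ["a", "r"]

Answer: ["a", "r"]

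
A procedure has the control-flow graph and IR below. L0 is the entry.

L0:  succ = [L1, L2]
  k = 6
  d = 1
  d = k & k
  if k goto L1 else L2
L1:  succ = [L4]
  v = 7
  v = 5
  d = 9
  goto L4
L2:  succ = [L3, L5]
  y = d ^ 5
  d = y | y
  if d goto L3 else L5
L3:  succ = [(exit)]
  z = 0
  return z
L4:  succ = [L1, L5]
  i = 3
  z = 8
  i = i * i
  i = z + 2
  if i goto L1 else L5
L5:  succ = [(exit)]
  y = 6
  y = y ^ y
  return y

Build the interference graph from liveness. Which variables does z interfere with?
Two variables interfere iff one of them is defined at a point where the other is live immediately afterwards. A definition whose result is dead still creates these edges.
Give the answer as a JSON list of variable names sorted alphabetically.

Answer: ["i"]

Derivation:
Per-block:
  L0: def={d,k} ue=∅
  L1: def={d,v} ue=∅
  L2: def={d,y} ue={d}
  L3: def={z} ue=∅
  L4: def={i,z} ue=∅
  L5: def={y} ue=∅

Liveness:
  live L0: ∅→{d}
  live L1: ∅→∅
  live L2: {d}→∅
  live L3: ∅→∅
  live L4: ∅→∅
  live L5: ∅→∅

Conflict graph:
  d — {k}
  i — {z}
  k — {d}
  v — ∅
  y — ∅
  z — {i}

N(z) = ["i"]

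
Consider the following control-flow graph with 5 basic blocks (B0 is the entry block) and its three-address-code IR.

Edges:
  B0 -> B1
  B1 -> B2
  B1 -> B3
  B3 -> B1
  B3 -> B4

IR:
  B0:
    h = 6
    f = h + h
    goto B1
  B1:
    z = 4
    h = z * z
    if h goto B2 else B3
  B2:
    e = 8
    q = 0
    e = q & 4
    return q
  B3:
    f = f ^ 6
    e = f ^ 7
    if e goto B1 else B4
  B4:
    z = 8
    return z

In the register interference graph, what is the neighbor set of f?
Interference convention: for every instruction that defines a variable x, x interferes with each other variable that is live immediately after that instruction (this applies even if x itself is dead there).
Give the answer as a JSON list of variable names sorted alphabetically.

Answer: ["e", "h", "z"]

Analysis:
Block summaries:
  B0: {f,h} / ∅
  B1: {h,z} / ∅
  B2: {e,q} / ∅
  B3: {e,f} / {f}
  B4: {z} / ∅

Live sets:
  B0 li=∅ lo={f}
  B1 li={f} lo={f}
  B2 li=∅ lo=∅
  B3 li={f} lo={f}
  B4 li=∅ lo=∅

Interfere edges:
  e — {f,q}
  f — {e,h,z}
  h — {f}
  q — {e}
  z — {f}

N(f) = ["e", "h", "z"]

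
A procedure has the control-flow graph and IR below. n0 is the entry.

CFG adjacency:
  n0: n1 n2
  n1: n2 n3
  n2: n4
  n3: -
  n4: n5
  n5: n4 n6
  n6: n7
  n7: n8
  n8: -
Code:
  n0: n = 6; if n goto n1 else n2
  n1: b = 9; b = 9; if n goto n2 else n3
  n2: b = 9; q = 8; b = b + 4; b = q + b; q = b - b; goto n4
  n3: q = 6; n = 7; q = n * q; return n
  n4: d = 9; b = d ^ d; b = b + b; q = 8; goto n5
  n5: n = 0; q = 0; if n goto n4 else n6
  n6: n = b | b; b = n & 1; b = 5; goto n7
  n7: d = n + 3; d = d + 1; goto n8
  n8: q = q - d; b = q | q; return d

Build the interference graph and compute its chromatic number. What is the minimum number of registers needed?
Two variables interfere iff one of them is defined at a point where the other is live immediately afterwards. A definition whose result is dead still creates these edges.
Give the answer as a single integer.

Answer: 3

Analysis:
Block summaries:
  n0: {n} / ∅
  n1: {b} / {n}
  n2: {b,q} / ∅
  n3: {n,q} / ∅
  n4: {b,d,q} / ∅
  n5: {n,q} / ∅
  n6: {b,n} / {b}
  n7: {d} / {n}
  n8: {b,q} / {d,q}

Backward fixpoint:
  n0 li=∅ lo={n}
  n1 li={n} lo=∅
  n2 li=∅ lo=∅
  n3 li=∅ lo=∅
  n4 li=∅ lo={b}
  n5 li={b} lo={b,q}
  n6 li={b,q} lo={n,q}
  n7 li={n,q} lo={d,q}
  n8 li={d,q} lo=∅

Conflict graph:
  b — {d,n,q}
  d — {b,q}
  n — {b,q}
  q — {b,d,n}

Chromatic number:
  clique {b,d,q} ⇒ need ≥ 3
  assign b→c0 d→c2 n→c2 q→c1 — no edge inside a register ⇒ χ ≤ 3
  χ = 3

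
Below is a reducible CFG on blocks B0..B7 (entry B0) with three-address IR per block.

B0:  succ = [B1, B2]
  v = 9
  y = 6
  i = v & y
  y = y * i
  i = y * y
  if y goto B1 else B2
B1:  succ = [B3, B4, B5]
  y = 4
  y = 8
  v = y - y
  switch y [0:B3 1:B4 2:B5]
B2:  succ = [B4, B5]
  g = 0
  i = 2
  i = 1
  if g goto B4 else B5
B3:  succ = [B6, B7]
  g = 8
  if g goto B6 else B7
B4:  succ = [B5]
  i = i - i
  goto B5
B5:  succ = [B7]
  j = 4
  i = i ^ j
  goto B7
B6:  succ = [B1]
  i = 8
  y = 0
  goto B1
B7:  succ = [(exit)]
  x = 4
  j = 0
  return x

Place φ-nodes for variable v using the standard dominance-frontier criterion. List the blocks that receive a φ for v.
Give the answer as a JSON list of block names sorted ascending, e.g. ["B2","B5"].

Answer: ["B1", "B4", "B5", "B7"]

Derivation:
idom tree: B1←B0 B2←B0 B3←B1 B4←B0 B5←B0 B6←B3 B7←B0
Dom∩ at merges:
  B1: preds {B0,B6}: {B0} ∩ {B0,B1,B3,B6} = {B0}; idom=B0
  B4: preds {B1,B2}: {B0,B1} ∩ {B0,B2} = {B0}; idom=B0
  B5: preds {B1,B2,B4}: {B0,B1} ∩ {B0,B2} ∩ {B0,B4} = {B0}; idom=B0
  B7: preds {B3,B5}: {B0,B1,B3} ∩ {B0,B5} = {B0}; idom=B0

DF walk-up:
  join B1 pred B0: · stop@B0
  join B1 pred B6: B6→B3→B1 stop@B0
  join B4 pred B1: B1 stop@B0
  join B4 pred B2: B2 stop@B0
  join B5 pred B1: B1 stop@B0
  join B5 pred B2: B2 stop@B0
  join B5 pred B4: B4 stop@B0
  join B7 pred B3: B3→B1 stop@B0
  join B7 pred B5: B5 stop@B0
  DF(B0)=∅
  DF(B1)={B1,B4,B5,B7}
  DF(B2)={B4,B5}
  DF(B3)={B1,B7}
  DF(B4)={B5}
  DF(B5)={B7}
  DF(B6)={B1}
  DF(B7)=∅

φ for v: defs {B0,B1}
  DF⁺ = {B1,B4,B5,B7}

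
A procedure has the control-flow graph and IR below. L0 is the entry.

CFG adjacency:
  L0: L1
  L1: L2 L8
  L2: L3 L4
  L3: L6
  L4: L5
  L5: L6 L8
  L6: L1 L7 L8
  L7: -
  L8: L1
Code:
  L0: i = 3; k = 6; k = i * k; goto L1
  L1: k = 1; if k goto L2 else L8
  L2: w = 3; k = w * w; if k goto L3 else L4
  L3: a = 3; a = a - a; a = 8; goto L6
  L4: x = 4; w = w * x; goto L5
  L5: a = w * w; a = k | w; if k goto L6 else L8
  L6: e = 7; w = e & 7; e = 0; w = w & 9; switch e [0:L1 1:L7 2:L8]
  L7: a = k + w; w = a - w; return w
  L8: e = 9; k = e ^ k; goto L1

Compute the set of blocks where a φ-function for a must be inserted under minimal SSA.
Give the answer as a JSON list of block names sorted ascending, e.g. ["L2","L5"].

idom tree: L1←L0 L2←L1 L3←L2 L4←L2 L5←L4 L6←L2 L7←L6 L8←L1
Join-block Dom:
  L1: preds {L0,L6,L8}: {L0} ∩ {L0,L1,L2,L6} ∩ {L0,L1,L8} = {L0}; idom=L0
  L6: preds {L3,L5}: {L0,L1,L2,L3} ∩ {L0,L1,L2,L4,L5} = {L0,L1,L2}; idom=L2
  L8: preds {L1,L5,L6}: {L0,L1} ∩ {L0,L1,L2,L4,L5} ∩ {L0,L1,L2,L6} = {L0,L1}; idom=L1

DF derivation:
  join L1 pred L0: · stop@L0
  join L1 pred L6: L6→L2→L1 stop@L0
  join L1 pred L8: L8→L1 stop@L0
  join L6 pred L3: L3 stop@L2
  join L6 pred L5: L5→L4 stop@L2
  join L8 pred L1: · stop@L1
  join L8 pred L5: L5→L4→L2 stop@L1
  join L8 pred L6: L6→L2 stop@L1
  DF(L0)=∅
  DF(L1)={L1}
  DF(L2)={L1,L8}
  DF(L3)={L6}
  DF(L4)={L6,L8}
  DF(L5)={L6,L8}
  DF(L6)={L1,L8}
  DF(L7)=∅
  DF(L8)={L1}

φ for a: defs {L3,L5,L7}
  DF⁺ = {L1,L6,L8}

Answer: ["L1", "L6", "L8"]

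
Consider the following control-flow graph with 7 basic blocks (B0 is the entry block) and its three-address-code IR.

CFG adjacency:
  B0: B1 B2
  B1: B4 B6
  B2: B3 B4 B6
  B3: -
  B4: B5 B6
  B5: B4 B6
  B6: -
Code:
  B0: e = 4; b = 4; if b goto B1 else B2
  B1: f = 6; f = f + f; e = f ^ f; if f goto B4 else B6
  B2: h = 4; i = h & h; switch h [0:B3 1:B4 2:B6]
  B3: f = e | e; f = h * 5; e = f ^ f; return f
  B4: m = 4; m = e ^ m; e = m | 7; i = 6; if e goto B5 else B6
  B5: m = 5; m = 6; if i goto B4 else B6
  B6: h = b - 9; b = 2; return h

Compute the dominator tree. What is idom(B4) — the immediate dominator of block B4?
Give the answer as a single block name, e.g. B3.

Answer: B0

Working:
idom tree: B1←B0 B2←B0 B3←B2 B4←B0 B5←B4 B6←B0
Join-block Dom:
  B4: preds {B1,B2,B5}: {B0,B1} ∩ {B0,B2} ∩ {B0,B4,B5} = {B0}; idom=B0
  B6: preds {B1,B2,B4,B5}: {B0,B1} ∩ {B0,B2} ∩ {B0,B4} ∩ {B0,B4,B5} = {B0}; idom=B0

idom(B4) = B0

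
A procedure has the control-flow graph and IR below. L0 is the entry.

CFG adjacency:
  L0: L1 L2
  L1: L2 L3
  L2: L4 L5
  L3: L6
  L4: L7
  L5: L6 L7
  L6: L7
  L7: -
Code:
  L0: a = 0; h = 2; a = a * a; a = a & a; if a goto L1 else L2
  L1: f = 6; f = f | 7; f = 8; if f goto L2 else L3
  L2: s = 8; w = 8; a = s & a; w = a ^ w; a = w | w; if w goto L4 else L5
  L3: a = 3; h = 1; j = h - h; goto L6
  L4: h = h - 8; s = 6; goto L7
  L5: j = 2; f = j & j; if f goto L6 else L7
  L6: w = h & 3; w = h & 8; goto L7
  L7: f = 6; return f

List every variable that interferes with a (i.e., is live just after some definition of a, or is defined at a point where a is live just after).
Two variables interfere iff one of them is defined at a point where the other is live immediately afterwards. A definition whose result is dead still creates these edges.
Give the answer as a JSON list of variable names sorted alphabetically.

Answer: ["f", "h", "s", "w"]

Working:
def/use:
  L0: {a,h} / ∅
  L1: {f} / ∅
  L2: {a,s,w} / {a}
  L3: {a,h,j} / ∅
  L4: {h,s} / {h}
  L5: {f,j} / ∅
  L6: {w} / {h}
  L7: {f} / ∅

Live sets:
  L0: in=∅ out={a,h}
  L1: in={a,h} out={a,h}
  L2: in={a,h} out={h}
  L3: in=∅ out={h}
  L4: in={h} out=∅
  L5: in={h} out={h}
  L6: in={h} out=∅
  L7: in=∅ out=∅

Conflict graph:
  a↔{f,h,s,w}
  f↔{a,h}
  h↔{a,f,j,s,w}
  j↔{h}
  s↔{a,h,w}
  w↔{a,h,s}

N(a) = ["f", "h", "s", "w"]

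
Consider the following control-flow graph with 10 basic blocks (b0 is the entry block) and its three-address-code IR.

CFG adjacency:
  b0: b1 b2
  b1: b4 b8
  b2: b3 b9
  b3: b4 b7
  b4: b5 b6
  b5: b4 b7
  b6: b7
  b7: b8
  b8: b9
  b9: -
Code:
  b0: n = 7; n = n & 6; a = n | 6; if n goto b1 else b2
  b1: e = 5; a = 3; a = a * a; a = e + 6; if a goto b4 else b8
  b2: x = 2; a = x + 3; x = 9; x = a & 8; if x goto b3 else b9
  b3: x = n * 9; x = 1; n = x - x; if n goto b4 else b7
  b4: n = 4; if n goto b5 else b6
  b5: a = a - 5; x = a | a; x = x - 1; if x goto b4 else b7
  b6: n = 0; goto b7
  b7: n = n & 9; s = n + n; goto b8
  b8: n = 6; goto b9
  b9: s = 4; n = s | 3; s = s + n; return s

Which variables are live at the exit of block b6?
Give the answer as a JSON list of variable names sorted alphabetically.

def/use:
  b0 def {a,n} use ∅
  b1 def {a,e} use ∅
  b2 def {a,x} use ∅
  b3 def {n,x} use {n}
  b4 def {n} use ∅
  b5 def {a,x} use {a}
  b6 def {n} use ∅
  b7 def {n,s} use {n}
  b8 def {n} use ∅
  b9 def {n,s} use ∅

Backward fixpoint:
  live b0: ∅→{n}
  live b1: ∅→{a}
  live b2: {n}→{a,n}
  live b3: {a,n}→{a,n}
  live b4: {a}→{a,n}
  live b5: {a,n}→{a,n}
  live b6: ∅→{n}
  live b7: {n}→∅
  live b8: ∅→∅
  live b9: ∅→∅

live-out(b6) = ["n"]

Answer: ["n"]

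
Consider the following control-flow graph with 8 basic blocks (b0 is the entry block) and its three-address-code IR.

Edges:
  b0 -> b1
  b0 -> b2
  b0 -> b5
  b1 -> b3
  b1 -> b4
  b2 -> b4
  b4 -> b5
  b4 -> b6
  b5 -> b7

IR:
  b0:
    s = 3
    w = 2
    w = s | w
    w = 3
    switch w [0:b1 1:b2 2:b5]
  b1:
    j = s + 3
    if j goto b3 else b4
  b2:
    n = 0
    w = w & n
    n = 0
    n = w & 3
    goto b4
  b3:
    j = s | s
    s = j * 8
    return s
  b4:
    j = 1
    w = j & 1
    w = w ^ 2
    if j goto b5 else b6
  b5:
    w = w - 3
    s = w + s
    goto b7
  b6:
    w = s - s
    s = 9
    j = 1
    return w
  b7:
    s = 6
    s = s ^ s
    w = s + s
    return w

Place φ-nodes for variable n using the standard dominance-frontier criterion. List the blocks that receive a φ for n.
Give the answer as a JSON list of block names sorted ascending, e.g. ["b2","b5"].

idom tree: b1←b0 b2←b0 b3←b1 b4←b0 b5←b0 b6←b4 b7←b5
Join-block Dom:
  b4: preds {b1,b2}: {b0,b1} ∩ {b0,b2} = {b0}; idom=b0
  b5: preds {b0,b4}: {b0} ∩ {b0,b4} = {b0}; idom=b0

DF derivation:
  b4←b1: walk b1 to b0
  b4←b2: walk b2 to b0
  b5←b0: walk · to b0
  b5←b4: walk b4 to b0
  b0 → ∅
  b1 → {b4}
  b2 → {b4}
  b3 → ∅
  b4 → {b5}
  b5 → ∅
  b6 → ∅
  b7 → ∅

φ for n: defs {b2}
  DF⁺ = {b4,b5}

Answer: ["b4", "b5"]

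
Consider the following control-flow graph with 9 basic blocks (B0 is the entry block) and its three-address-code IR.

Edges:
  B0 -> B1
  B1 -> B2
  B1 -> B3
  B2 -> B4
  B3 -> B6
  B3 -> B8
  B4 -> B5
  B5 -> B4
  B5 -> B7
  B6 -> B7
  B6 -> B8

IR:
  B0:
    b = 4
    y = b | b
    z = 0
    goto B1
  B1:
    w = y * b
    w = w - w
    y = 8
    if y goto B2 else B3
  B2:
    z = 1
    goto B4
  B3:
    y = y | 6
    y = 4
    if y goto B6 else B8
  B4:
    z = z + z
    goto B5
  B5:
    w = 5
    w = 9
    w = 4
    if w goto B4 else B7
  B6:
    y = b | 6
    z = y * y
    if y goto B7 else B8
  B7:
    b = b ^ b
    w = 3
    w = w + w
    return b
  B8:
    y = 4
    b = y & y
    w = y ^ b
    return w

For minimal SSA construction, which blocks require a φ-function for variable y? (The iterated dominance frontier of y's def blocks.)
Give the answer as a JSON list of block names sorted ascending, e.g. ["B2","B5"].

idom tree: B1←B0 B2←B1 B3←B1 B4←B2 B5←B4 B6←B3 B7←B1 B8←B3
Join-block Dom:
  B4: preds {B2,B5}: {B0,B1,B2} ∩ {B0,B1,B2,B4,B5} = {B0,B1,B2}; idom=B2
  B7: preds {B5,B6}: {B0,B1,B2,B4,B5} ∩ {B0,B1,B3,B6} = {B0,B1}; idom=B1
  B8: preds {B3,B6}: {B0,B1,B3} ∩ {B0,B1,B3,B6} = {B0,B1,B3}; idom=B3

DF derivation:
  B4←B2: walk · to B2
  B4←B5: walk B5→B4 to B2
  B7←B5: walk B5→B4→B2 to B1
  B7←B6: walk B6→B3 to B1
  B8←B3: walk · to B3
  B8←B6: walk B6 to B3
  B0 → ∅
  B1 → ∅
  B2 → {B7}
  B3 → {B7}
  B4 → {B4,B7}
  B5 → {B4,B7}
  B6 → {B7,B8}
  B7 → ∅
  B8 → ∅

φ for y: defs {B0,B1,B3,B6,B8}
  DF⁺ = {B7,B8}

Answer: ["B7", "B8"]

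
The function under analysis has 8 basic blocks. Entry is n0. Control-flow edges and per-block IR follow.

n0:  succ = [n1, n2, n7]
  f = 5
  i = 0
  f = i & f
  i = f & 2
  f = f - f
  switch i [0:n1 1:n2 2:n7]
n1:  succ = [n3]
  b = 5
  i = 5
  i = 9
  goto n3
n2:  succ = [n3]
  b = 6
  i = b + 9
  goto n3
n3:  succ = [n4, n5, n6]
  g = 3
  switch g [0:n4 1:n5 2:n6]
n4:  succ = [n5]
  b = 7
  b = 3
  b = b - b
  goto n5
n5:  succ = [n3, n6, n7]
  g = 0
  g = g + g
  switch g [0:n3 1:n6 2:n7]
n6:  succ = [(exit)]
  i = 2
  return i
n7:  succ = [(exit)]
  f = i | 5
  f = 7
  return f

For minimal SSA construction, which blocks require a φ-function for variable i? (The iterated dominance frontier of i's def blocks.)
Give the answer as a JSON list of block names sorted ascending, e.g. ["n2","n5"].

idom tree: n1←n0 n2←n0 n3←n0 n4←n3 n5←n3 n6←n3 n7←n0
Dom at joins:
  n3: preds {n1,n2,n5}: {n0,n1} ∩ {n0,n2} ∩ {n0,n3,n5} = {n0}; idom=n0
  n5: preds {n3,n4}: {n0,n3} ∩ {n0,n3,n4} = {n0,n3}; idom=n3
  n6: preds {n3,n5}: {n0,n3} ∩ {n0,n3,n5} = {n0,n3}; idom=n3
  n7: preds {n0,n5}: {n0} ∩ {n0,n3,n5} = {n0}; idom=n0

DF walk-up:
  n3←n1: walk n1 to n0
  n3←n2: walk n2 to n0
  n3←n5: walk n5→n3 to n0
  n5←n3: walk · to n3
  n5←n4: walk n4 to n3
  n6←n3: walk · to n3
  n6←n5: walk n5 to n3
  n7←n0: walk · to n0
  n7←n5: walk n5→n3 to n0
  DF(n0)=∅
  DF(n1)={n3}
  DF(n2)={n3}
  DF(n3)={n3,n7}
  DF(n4)={n5}
  DF(n5)={n3,n6,n7}
  DF(n6)=∅
  DF(n7)=∅

φ for i: defs {n0,n1,n2,n6}
  DF⁺ = {n3,n7}

Answer: ["n3", "n7"]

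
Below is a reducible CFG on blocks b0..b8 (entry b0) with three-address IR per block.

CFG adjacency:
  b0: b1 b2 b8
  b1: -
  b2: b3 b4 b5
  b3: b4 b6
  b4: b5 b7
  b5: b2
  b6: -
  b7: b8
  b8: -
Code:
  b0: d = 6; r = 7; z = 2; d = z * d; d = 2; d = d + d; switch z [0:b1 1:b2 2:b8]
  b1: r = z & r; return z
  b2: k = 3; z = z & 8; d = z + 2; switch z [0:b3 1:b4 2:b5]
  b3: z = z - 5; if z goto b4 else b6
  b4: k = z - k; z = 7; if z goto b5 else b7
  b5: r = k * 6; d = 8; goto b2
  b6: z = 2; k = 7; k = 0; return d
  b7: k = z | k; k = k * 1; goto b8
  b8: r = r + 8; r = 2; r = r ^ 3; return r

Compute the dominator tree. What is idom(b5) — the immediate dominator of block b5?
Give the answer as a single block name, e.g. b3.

Answer: b2

Working:
idom tree: b1←b0 b2←b0 b3←b2 b4←b2 b5←b2 b6←b3 b7←b4 b8←b0
Join-block Dom:
  b2: preds {b0,b5}: {b0} ∩ {b0,b2,b5} = {b0}; idom=b0
  b4: preds {b2,b3}: {b0,b2} ∩ {b0,b2,b3} = {b0,b2}; idom=b2
  b5: preds {b2,b4}: {b0,b2} ∩ {b0,b2,b4} = {b0,b2}; idom=b2
  b8: preds {b0,b7}: {b0} ∩ {b0,b2,b4,b7} = {b0}; idom=b0

idom(b5) = b2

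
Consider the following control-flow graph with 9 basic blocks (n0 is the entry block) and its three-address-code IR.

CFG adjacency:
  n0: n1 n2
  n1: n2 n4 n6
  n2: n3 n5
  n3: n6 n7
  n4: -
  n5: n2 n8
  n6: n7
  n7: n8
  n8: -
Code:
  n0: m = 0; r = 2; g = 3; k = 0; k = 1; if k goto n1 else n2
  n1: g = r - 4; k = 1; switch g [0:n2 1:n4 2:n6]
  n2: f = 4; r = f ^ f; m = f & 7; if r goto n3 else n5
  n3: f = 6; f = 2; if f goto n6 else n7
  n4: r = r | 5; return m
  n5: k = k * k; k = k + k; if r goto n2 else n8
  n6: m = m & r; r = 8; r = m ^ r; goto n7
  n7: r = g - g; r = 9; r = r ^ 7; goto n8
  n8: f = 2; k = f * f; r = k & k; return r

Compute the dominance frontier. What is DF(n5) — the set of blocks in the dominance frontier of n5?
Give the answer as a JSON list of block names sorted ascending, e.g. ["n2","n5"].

idom tree: n1←n0 n2←n0 n3←n2 n4←n1 n5←n2 n6←n0 n7←n0 n8←n0
Join-block Dom:
  n2: preds {n0,n1,n5}: {n0} ∩ {n0,n1} ∩ {n0,n2,n5} = {n0}; idom=n0
  n6: preds {n1,n3}: {n0,n1} ∩ {n0,n2,n3} = {n0}; idom=n0
  n7: preds {n3,n6}: {n0,n2,n3} ∩ {n0,n6} = {n0}; idom=n0
  n8: preds {n5,n7}: {n0,n2,n5} ∩ {n0,n7} = {n0}; idom=n0

Frontier:
  n2←n0: walk · to n0
  n2←n1: walk n1 to n0
  n2←n5: walk n5→n2 to n0
  n6←n1: walk n1 to n0
  n6←n3: walk n3→n2 to n0
  n7←n3: walk n3→n2 to n0
  n7←n6: walk n6 to n0
  n8←n5: walk n5→n2 to n0
  n8←n7: walk n7 to n0
  n0: DF=∅
  n1: DF={n2,n6}
  n2: DF={n2,n6,n7,n8}
  n3: DF={n6,n7}
  n4: DF=∅
  n5: DF={n2,n8}
  n6: DF={n7}
  n7: DF={n8}
  n8: DF=∅

DF(n5) = ["n2", "n8"]

Answer: ["n2", "n8"]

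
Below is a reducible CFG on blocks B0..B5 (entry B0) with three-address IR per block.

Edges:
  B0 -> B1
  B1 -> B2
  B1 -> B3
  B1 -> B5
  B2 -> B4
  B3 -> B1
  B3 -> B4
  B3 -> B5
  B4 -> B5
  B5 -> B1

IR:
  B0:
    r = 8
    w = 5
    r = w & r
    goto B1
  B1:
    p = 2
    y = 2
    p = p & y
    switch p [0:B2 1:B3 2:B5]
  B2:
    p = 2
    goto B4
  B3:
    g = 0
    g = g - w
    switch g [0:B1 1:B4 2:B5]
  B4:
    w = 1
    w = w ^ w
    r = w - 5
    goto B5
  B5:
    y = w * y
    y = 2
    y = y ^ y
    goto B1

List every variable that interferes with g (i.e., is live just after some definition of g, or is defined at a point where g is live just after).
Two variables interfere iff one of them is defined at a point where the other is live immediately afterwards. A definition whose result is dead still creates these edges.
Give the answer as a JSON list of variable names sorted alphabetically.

Answer: ["w", "y"]

Derivation:
Block summaries:
  B0 def {r,w} use ∅
  B1 def {p,y} use ∅
  B2 def {p} use ∅
  B3 def {g} use {w}
  B4 def {r,w} use ∅
  B5 def {y} use {w,y}

Liveness:
  B0 li=∅ lo={w}
  B1 li={w} lo={w,y}
  B2 li={y} lo={y}
  B3 li={w,y} lo={w,y}
  B4 li={y} lo={w,y}
  B5 li={w,y} lo={w}

Conflict graph:
  g↔{w,y}
  p↔{w,y}
  r↔{w,y}
  w↔{g,p,r,y}
  y↔{g,p,r,w}

N(g) = ["w", "y"]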